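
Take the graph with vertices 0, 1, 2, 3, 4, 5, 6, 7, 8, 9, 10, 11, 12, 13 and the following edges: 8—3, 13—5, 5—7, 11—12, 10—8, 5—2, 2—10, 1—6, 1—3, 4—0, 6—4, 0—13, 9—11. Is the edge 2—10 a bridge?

No

After removing 2—10, the path 2-5-13-0-4-6-1-3-8-10 still connects them, so the edge is not a bridge.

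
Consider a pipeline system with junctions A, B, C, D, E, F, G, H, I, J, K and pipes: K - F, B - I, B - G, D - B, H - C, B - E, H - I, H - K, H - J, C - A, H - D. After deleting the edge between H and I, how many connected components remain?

H and I are still connected via H-D-B-I, so the component count stays at 1.

1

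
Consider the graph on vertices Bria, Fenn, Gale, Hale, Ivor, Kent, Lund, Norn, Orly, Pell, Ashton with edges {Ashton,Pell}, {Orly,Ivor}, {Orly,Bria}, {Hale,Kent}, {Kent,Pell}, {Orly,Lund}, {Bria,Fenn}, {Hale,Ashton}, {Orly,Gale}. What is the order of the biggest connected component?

Norn is isolated — a component by itself.
Starting from Hale we can reach Hale, Kent, Pell, Ashton. That is one component of size 4.
Starting from Bria we can reach Bria, Fenn, Gale, Ivor, Lund, Orly. That is one component of size 6.
The largest has 6 vertices.

6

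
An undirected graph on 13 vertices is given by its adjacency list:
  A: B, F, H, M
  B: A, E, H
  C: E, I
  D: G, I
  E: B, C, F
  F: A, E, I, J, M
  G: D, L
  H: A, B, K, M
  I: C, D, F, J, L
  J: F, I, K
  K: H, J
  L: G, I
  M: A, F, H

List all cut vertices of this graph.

Removing I increases the component count from 1 to 2, so I is a cut vertex.
By contrast removing K leaves 1 component; it is not a cut vertex. No other vertex is a cut vertex either.

I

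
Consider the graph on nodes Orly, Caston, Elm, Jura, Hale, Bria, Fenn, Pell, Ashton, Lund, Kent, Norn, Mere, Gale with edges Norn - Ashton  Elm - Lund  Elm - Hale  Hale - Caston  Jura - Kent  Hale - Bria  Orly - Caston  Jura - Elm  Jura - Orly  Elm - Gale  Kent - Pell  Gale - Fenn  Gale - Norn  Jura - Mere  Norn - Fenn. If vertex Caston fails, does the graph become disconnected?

No

Deleting Caston leaves 1 component (was 1) (its neighbors Hale, Orly remain connected to each other), so Caston is not a cut vertex.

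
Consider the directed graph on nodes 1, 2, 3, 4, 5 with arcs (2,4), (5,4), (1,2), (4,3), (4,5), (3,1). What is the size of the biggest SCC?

5

{1, 2, 3, 4, 5} are all mutually reachable — one SCC of size 5.
The largest has 5 vertices.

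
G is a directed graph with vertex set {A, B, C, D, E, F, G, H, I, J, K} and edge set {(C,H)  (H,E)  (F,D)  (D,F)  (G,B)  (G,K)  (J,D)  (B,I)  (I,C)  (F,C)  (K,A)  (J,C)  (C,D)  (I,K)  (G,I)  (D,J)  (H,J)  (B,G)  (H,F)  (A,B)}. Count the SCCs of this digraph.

3

{A, B, G, I, K} are all mutually reachable — one SCC of size 5.
{C, D, F, H, J} are all mutually reachable — one SCC of size 5.
{E} is an SCC by itself.
That gives 3 strongly connected components.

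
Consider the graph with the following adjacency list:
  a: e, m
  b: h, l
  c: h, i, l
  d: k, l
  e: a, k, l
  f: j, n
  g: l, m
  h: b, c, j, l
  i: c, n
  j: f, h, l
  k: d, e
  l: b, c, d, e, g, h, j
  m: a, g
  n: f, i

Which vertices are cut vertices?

Removing l increases the component count from 1 to 2, so l is a cut vertex.
By contrast removing h leaves 1 component; it is not a cut vertex. No other vertex is a cut vertex either.

l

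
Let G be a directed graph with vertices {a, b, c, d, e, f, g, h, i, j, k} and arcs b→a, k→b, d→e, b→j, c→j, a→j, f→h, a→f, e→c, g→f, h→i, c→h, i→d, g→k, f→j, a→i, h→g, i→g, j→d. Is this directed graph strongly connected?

From a we can reach every vertex (a, b, c, d, e, f, g, h, i, j, k), and every vertex can reach a (a, b, c, d, e, f, g, h, i, j, k). So the whole graph is one strongly connected component.

Yes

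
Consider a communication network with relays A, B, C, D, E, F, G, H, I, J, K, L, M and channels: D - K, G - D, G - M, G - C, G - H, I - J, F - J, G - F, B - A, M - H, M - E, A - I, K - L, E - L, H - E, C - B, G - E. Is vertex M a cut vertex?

Deleting M leaves 1 component (was 1) (its neighbors E, G, H remain connected to each other), so M is not a cut vertex.

No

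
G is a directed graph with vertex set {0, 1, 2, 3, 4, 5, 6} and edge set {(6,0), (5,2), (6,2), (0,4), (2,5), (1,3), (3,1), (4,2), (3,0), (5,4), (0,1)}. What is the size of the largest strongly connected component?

3

{2, 4, 5} are all mutually reachable — one SCC of size 3.
{0, 1, 3} are all mutually reachable — one SCC of size 3.
{6} is an SCC by itself.
The largest has 3 vertices.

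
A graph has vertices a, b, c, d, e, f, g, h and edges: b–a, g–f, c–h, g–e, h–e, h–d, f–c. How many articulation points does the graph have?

Removing h increases the component count from 2 to 3, so h is a cut vertex.
By contrast removing g leaves 2 components; it is not a cut vertex. No other vertex is a cut vertex either.

1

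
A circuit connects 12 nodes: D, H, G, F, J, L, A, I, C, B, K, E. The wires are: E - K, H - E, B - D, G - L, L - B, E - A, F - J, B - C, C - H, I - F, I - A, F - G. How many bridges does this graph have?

3

The edges on the cycle I-F-G-L-B-C-H-E-A-I are not bridges since each lies on that cycle.
But removing D - B disconnects D from B; removing F - J disconnects F from J; removing K - E disconnects K from E — these are bridges.
That makes 3 bridges.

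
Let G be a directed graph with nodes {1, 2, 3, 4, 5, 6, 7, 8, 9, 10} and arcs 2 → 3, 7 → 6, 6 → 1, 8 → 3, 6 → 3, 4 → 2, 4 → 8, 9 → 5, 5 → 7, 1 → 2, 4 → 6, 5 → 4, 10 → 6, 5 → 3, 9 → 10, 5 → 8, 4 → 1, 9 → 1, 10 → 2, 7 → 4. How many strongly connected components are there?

{3} is an SCC by itself.
{1} is an SCC by itself.
{10} is an SCC by itself.
{4} is an SCC by itself.
{5} is an SCC by itself.
(and 5 more singleton SCCs)
That gives 10 strongly connected components.

10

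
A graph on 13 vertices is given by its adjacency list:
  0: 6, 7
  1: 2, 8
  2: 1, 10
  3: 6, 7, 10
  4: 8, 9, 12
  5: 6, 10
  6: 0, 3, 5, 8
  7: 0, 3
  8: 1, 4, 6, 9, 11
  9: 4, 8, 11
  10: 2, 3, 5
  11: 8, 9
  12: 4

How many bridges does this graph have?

The edges on the cycle 8-4-9-8 are not bridges since each lies on that cycle.
But removing 4-12 disconnects 4 from 12 — this is a bridge.

1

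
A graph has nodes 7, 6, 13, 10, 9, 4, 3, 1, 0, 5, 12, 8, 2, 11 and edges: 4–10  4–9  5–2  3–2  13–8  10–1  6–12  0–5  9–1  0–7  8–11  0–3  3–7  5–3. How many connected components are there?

Starting from 6 we can reach 6, 12. That is one component of size 2.
Starting from 8 we can reach 8, 11, 13. That is one component of size 3.
Starting from 1 we can reach 1, 4, 9, 10. That is one component of size 4.
Starting from 0 we can reach 0, 2, 3, 5, 7. That is one component of size 5.
Total: 4 components.

4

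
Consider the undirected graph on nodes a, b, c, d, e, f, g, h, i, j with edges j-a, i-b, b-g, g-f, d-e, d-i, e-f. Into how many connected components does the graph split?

c is isolated — a component by itself.
h is isolated — a component by itself.
Starting from a we can reach a, j. That is one component of size 2.
Starting from b we can reach b, d, e, f, g, i. That is one component of size 6.
Total: 4 components.

4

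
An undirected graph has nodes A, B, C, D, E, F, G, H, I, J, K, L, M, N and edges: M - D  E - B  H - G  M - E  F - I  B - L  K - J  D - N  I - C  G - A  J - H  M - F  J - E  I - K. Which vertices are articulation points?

Removing B increases the component count from 1 to 2, so B is a cut vertex.
Removing D increases the component count from 1 to 2, so D is a cut vertex.
Removing E increases the component count from 1 to 2, so E is a cut vertex.
Likewise G, H, I, J, M are cut vertices.
By contrast removing F leaves 1 component; it is not a cut vertex. No other vertex is a cut vertex either.

B, D, E, G, H, I, J, M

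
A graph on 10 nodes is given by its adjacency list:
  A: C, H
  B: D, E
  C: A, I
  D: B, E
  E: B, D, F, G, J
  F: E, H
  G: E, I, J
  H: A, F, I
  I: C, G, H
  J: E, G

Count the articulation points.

1

Removing E increases the component count from 1 to 2, so E is a cut vertex.
By contrast removing G leaves 1 component; it is not a cut vertex. No other vertex is a cut vertex either.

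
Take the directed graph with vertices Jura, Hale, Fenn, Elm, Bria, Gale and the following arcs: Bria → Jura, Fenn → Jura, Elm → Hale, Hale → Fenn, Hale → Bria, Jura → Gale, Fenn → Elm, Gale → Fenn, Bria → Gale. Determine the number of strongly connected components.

{Elm, Bria, Fenn, Gale, Hale, Jura} are all mutually reachable — one SCC of size 6.
That gives 1 strongly connected component.

1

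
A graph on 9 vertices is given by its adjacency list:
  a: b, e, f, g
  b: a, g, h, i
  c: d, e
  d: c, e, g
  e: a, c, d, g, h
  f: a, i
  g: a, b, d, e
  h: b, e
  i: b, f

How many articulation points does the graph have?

Removing b, for instance, still leaves 1 component. No single vertex removal increases the component count — the graph has no articulation points.

0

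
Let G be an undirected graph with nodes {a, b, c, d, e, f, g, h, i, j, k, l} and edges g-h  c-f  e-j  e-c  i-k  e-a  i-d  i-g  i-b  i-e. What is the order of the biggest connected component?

l is isolated — a component by itself.
Starting from a we can reach a, b, c, d, e, f, g, h, i, j, k. That is one component of size 11.
The largest has 11 vertices.

11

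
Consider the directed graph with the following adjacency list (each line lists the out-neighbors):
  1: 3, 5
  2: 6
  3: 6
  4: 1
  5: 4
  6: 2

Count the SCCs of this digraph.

3

{1, 4, 5} are all mutually reachable — one SCC of size 3.
{2, 6} are all mutually reachable — one SCC of size 2.
{3} is an SCC by itself.
That gives 3 strongly connected components.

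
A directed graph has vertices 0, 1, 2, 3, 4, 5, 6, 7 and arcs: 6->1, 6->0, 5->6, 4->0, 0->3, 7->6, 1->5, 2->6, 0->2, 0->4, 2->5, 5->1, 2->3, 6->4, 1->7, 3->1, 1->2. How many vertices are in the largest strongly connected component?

8

{0, 1, 2, 3, 4, 5, 6, 7} are all mutually reachable — one SCC of size 8.
The largest has 8 vertices.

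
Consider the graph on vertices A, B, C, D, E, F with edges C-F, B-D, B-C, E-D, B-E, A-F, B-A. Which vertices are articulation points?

B

Removing B increases the component count from 1 to 2, so B is a cut vertex.
By contrast removing D leaves 1 component; it is not a cut vertex. No other vertex is a cut vertex either.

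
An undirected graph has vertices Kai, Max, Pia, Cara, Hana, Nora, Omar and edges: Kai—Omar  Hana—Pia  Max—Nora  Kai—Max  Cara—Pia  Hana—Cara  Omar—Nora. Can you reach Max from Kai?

From Kai we can reach Kai, Max, Nora, Omar, which includes Max.

Yes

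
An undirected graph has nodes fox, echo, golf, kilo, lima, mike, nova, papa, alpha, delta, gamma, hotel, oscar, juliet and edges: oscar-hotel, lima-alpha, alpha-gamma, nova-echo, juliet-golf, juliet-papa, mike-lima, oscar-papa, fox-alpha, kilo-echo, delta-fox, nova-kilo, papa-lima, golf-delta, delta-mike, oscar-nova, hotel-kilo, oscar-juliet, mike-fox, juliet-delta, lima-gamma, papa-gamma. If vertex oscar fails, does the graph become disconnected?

Deleting oscar raises the number of components from 1 to 2, so oscar is a cut vertex.

Yes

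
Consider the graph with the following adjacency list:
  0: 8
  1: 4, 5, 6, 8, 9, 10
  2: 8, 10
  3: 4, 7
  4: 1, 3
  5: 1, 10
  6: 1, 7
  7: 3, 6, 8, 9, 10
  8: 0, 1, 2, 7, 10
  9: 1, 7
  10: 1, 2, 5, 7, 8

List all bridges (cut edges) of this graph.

0-8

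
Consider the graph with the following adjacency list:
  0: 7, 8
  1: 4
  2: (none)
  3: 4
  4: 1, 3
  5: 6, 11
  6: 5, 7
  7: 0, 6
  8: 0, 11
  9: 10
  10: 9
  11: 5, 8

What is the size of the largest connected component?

6

2 is isolated — a component by itself.
Starting from 9 we can reach 9, 10. That is one component of size 2.
Starting from 1 we can reach 1, 3, 4. That is one component of size 3.
Starting from 0 we can reach 0, 5, 6, 7, 8, 11. That is one component of size 6.
The largest has 6 vertices.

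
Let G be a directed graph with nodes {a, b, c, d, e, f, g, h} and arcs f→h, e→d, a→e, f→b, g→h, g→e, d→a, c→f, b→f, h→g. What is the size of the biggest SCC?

3

{a, d, e} are all mutually reachable — one SCC of size 3.
{g, h} are all mutually reachable — one SCC of size 2.
{b, f} are all mutually reachable — one SCC of size 2.
{c} is an SCC by itself.
The largest has 3 vertices.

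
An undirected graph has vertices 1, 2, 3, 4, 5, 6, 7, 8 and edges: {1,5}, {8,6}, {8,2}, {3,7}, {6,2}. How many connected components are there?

4

4 is isolated — a component by itself.
Starting from 1 we can reach 1, 5. That is one component of size 2.
Starting from 3 we can reach 3, 7. That is one component of size 2.
Starting from 2 we can reach 2, 6, 8. That is one component of size 3.
Total: 4 components.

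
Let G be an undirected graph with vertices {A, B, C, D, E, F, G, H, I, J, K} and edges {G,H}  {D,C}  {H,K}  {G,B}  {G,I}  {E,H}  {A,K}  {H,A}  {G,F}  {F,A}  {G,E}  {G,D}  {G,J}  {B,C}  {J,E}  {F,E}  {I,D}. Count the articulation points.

Removing G increases the component count from 1 to 2, so G is a cut vertex.
By contrast removing H leaves 1 component; it is not a cut vertex. No other vertex is a cut vertex either.

1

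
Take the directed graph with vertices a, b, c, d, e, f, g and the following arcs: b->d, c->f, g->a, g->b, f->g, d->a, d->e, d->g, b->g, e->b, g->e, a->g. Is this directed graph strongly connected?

There is no directed path from f to c, so the graph is not strongly connected.

No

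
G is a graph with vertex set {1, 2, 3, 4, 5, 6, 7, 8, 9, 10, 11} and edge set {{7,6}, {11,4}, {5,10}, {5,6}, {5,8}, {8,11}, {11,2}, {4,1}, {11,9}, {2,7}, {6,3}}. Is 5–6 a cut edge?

After removing 5–6, the path 5-8-11-2-7-6 still connects them, so the edge is not a bridge.

No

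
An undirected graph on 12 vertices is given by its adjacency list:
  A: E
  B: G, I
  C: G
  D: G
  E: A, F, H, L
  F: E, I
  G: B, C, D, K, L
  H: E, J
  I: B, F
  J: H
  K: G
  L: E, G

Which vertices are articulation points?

Removing E increases the component count from 1 to 3, so E is a cut vertex.
Removing G increases the component count from 1 to 4, so G is a cut vertex.
Removing H increases the component count from 1 to 2, so H is a cut vertex.
By contrast removing C leaves 1 component; it is not a cut vertex. No other vertex is a cut vertex either.

E, G, H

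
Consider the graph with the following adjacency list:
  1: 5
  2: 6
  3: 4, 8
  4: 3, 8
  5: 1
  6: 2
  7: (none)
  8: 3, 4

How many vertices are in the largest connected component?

3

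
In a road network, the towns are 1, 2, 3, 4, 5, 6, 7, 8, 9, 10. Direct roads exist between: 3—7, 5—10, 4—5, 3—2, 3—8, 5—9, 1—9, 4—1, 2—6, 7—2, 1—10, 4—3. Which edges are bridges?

The edges on the cycle 3-7-2-3 are not bridges since each lies on that cycle.
But removing 3—4 disconnects 3 from 4; removing 3—8 disconnects 3 from 8; removing 6—2 disconnects 6 from 2 — these are bridges.

2-6, 3-4, 3-8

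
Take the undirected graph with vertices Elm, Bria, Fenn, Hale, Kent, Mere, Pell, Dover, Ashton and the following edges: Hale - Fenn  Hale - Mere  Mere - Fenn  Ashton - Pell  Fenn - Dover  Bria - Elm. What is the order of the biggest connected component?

4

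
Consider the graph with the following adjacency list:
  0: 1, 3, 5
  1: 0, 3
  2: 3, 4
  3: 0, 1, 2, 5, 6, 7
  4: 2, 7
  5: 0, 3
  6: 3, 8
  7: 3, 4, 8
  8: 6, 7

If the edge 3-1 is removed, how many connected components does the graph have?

1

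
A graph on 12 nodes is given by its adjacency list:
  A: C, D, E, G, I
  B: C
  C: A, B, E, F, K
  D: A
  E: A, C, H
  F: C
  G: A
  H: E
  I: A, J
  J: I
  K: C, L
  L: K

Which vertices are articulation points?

Removing A increases the component count from 1 to 4, so A is a cut vertex.
Removing C increases the component count from 1 to 4, so C is a cut vertex.
Removing E increases the component count from 1 to 2, so E is a cut vertex.
Likewise I, K are cut vertices.
By contrast removing H leaves 1 component; it is not a cut vertex. No other vertex is a cut vertex either.

A, C, E, I, K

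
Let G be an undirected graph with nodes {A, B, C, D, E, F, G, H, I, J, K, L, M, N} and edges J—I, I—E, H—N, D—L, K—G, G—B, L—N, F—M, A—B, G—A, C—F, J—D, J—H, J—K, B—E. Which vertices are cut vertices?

Removing F increases the component count from 2 to 3, so F is a cut vertex.
Removing J increases the component count from 2 to 3, so J is a cut vertex.
By contrast removing G leaves 2 components; it is not a cut vertex. No other vertex is a cut vertex either.

F, J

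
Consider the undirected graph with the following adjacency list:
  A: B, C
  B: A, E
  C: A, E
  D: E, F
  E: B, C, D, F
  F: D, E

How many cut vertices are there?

1

Removing E increases the component count from 1 to 2, so E is a cut vertex.
By contrast removing F leaves 1 component; it is not a cut vertex. No other vertex is a cut vertex either.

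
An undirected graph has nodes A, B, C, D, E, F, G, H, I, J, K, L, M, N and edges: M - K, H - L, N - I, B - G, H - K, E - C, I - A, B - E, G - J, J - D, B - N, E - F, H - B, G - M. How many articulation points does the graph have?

Removing B increases the component count from 1 to 3, so B is a cut vertex.
Removing E increases the component count from 1 to 3, so E is a cut vertex.
Removing G increases the component count from 1 to 2, so G is a cut vertex.
Likewise H, I, J, N are cut vertices.
By contrast removing K leaves 1 component; it is not a cut vertex. No other vertex is a cut vertex either.

7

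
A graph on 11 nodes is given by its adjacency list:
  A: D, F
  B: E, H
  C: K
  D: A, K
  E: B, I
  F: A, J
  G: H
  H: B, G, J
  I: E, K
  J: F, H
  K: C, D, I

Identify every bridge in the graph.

C-K, G-H

The edges on the cycle E-B-H-J-F-A-D-K-I-E are not bridges since each lies on that cycle.
But removing G-H disconnects G from H; removing C-K disconnects C from K — these are bridges.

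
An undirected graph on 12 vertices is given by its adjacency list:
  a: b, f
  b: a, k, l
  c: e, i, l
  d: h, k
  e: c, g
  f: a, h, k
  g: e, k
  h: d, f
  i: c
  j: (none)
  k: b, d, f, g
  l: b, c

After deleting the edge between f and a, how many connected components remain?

f and a are still connected via f-k-b-a, so the component count stays at 2.

2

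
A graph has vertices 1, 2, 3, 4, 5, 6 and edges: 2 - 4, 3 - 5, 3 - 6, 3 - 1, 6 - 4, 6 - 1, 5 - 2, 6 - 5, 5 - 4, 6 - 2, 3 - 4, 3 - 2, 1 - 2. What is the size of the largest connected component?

6

Starting from 1 we can reach 1, 2, 3, 4, 5, 6. That is one component of size 6.
The largest has 6 vertices.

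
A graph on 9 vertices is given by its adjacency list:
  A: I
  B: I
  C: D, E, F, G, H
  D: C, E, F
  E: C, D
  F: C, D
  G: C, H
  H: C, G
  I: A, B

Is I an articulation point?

Deleting I raises the number of components from 2 to 3, so I is a cut vertex.

Yes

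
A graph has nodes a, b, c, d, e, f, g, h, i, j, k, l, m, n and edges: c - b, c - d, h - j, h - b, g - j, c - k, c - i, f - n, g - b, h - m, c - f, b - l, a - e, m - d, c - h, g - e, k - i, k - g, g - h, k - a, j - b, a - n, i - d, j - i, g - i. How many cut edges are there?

The edges on the cycle k-g-j-i-k are not bridges since each lies on that cycle.
But removing l - b disconnects l from b — this is a bridge.

1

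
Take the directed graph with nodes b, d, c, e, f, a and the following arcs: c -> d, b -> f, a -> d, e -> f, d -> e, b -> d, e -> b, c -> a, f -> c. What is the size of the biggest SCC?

6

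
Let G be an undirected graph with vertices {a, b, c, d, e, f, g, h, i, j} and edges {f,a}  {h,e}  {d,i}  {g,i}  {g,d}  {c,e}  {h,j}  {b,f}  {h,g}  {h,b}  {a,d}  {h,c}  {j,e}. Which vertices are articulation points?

h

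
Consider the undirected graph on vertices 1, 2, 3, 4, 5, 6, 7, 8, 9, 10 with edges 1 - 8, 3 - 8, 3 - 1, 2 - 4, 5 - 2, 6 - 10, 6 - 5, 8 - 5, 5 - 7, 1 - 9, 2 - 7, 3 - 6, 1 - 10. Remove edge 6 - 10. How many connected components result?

1

6 and 10 are still connected via 6-3-1-10, so the component count stays at 1.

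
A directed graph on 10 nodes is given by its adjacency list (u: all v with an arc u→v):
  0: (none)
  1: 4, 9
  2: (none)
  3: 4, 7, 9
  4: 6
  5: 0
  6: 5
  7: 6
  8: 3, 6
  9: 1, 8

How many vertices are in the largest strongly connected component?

4

{1, 3, 8, 9} are all mutually reachable — one SCC of size 4.
{4} is an SCC by itself.
{0} is an SCC by itself.
{7} is an SCC by itself.
{6} is an SCC by itself.
(and 2 more singleton SCCs)
The largest has 4 vertices.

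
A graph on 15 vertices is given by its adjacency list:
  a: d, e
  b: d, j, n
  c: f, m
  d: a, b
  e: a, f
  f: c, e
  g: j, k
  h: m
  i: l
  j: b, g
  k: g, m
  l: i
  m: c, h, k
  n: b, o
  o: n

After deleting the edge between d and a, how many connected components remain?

2

d and a are still connected via d-b-j-g-k-m-c-f-e-a, so the component count stays at 2.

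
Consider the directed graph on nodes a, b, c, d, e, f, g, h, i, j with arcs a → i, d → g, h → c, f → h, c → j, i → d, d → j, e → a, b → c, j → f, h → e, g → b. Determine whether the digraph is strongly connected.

Yes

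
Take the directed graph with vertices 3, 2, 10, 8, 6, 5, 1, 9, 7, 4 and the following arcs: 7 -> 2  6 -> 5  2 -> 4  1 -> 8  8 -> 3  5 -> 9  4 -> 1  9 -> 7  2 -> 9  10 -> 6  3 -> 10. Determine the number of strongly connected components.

1

{1, 2, 3, 4, 5, 6, 7, 8, 9, 10} are all mutually reachable — one SCC of size 10.
That gives 1 strongly connected component.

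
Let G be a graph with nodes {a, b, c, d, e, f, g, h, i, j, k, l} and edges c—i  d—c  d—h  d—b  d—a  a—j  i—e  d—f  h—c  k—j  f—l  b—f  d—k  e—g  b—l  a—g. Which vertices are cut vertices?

d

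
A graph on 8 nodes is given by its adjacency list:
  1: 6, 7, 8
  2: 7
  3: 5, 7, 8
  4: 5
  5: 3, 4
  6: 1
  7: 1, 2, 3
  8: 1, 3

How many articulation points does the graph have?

Removing 1 increases the component count from 1 to 2, so 1 is a cut vertex.
Removing 3 increases the component count from 1 to 2, so 3 is a cut vertex.
Removing 5 increases the component count from 1 to 2, so 5 is a cut vertex.
Likewise 7 is a cut vertex.
By contrast removing 6 leaves 1 component; it is not a cut vertex. No other vertex is a cut vertex either.

4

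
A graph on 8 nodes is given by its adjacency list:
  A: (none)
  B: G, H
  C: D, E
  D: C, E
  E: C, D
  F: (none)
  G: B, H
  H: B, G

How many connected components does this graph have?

4

A is isolated — a component by itself.
F is isolated — a component by itself.
Starting from B we can reach B, G, H. That is one component of size 3.
Starting from C we can reach C, D, E. That is one component of size 3.
Total: 4 components.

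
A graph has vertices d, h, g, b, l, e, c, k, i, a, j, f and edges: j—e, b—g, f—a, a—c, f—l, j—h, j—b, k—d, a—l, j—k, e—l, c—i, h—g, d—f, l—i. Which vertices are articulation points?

j

Removing j increases the component count from 1 to 2, so j is a cut vertex.
By contrast removing b leaves 1 component; it is not a cut vertex. No other vertex is a cut vertex either.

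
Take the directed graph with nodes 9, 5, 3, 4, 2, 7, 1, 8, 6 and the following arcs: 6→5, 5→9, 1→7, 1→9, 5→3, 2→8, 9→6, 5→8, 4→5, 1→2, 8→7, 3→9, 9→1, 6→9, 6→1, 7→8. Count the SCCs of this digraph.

{1, 3, 5, 6, 9} are all mutually reachable — one SCC of size 5.
{7, 8} are all mutually reachable — one SCC of size 2.
{2} is an SCC by itself.
{4} is an SCC by itself.
That gives 4 strongly connected components.

4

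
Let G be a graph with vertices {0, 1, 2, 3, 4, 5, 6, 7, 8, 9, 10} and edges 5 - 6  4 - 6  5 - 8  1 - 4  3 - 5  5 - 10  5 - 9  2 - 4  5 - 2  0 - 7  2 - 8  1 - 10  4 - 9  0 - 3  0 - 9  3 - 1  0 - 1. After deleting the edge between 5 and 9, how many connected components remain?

1

5 and 9 are still connected via 5-3-0-9, so the component count stays at 1.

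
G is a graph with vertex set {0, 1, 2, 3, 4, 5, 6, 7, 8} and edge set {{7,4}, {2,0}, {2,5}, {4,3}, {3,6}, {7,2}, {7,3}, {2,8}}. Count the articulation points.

Removing 2 increases the component count from 2 to 5, so 2 is a cut vertex.
Removing 3 increases the component count from 2 to 3, so 3 is a cut vertex.
Removing 7 increases the component count from 2 to 3, so 7 is a cut vertex.
By contrast removing 8 leaves 2 components; it is not a cut vertex. No other vertex is a cut vertex either.

3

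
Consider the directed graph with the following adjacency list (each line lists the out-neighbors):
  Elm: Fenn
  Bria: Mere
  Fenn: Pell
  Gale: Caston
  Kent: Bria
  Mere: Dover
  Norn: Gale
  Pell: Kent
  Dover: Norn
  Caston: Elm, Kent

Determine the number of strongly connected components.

{Elm, Bria, Fenn, Gale, Kent, Mere, Norn, Pell, Dover, Caston} are all mutually reachable — one SCC of size 10.
That gives 1 strongly connected component.

1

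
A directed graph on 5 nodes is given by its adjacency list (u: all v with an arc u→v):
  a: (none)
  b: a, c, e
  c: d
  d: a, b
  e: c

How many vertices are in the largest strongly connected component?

{b, c, d, e} are all mutually reachable — one SCC of size 4.
{a} is an SCC by itself.
The largest has 4 vertices.

4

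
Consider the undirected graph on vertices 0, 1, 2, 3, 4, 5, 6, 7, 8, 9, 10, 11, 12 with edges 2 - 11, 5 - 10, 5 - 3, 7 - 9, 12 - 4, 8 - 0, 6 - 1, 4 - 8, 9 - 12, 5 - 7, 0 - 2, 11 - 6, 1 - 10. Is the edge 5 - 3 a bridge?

Removing 5 - 3 leaves no path between 5 and 3: the component count goes from 1 to 2. So it is a bridge.

Yes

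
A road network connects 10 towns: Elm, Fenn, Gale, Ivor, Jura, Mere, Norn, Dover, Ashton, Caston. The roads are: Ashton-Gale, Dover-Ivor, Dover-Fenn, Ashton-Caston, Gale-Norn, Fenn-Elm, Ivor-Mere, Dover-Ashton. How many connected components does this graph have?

Jura is isolated — a component by itself.
Starting from Elm we can reach Elm, Fenn, Gale, Ivor, Mere, Norn, Dover, Ashton, Caston. That is one component of size 9.
Total: 2 components.

2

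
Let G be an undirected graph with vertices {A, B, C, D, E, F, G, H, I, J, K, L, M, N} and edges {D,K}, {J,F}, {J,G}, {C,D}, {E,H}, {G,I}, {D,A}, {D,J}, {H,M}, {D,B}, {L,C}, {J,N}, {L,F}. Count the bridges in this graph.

8

The edges on the cycle L-C-D-J-F-L are not bridges since each lies on that cycle.
But removing K–D disconnects K from D; removing E–H disconnects E from H; removing J–N disconnects J from N; removing J–G disconnects J from G — these are bridges.
In total 8 edges are bridges.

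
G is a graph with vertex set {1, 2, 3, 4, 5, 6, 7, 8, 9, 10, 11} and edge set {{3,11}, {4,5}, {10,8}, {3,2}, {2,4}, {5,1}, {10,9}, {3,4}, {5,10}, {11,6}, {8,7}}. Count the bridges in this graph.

8

The edges on the cycle 3-2-4-3 are not bridges since each lies on that cycle.
But removing 5 - 1 disconnects 5 from 1; removing 3 - 11 disconnects 3 from 11; removing 4 - 5 disconnects 4 from 5; removing 8 - 7 disconnects 8 from 7 — these are bridges.
In total 8 edges are bridges.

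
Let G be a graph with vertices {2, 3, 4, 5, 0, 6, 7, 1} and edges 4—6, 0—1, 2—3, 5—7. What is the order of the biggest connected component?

2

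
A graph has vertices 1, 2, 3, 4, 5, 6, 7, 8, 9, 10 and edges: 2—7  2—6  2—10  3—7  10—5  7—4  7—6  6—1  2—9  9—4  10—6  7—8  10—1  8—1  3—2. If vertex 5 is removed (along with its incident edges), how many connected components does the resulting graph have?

With 5 gone, the remaining components are: {1, 2, 3, 4, 6, 7, 8, 9, 10}.
That is 1 component.

1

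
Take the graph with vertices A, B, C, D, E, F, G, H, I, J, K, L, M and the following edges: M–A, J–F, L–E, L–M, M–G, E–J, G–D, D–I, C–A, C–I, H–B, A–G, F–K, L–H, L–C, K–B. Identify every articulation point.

Removing L increases the component count from 1 to 2, so L is a cut vertex.
By contrast removing E leaves 1 component; it is not a cut vertex. No other vertex is a cut vertex either.

L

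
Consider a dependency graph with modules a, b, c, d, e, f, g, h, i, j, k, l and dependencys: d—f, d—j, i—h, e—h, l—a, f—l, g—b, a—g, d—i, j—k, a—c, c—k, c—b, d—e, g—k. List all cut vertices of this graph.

Removing d increases the component count from 1 to 2, so d is a cut vertex.
By contrast removing e leaves 1 component; it is not a cut vertex. No other vertex is a cut vertex either.

d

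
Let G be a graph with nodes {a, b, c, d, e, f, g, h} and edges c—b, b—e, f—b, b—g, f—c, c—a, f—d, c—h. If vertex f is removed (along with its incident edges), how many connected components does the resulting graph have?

With f gone, the remaining components are: {d}; {a, b, c, e, g, h}.
That is 2 components.

2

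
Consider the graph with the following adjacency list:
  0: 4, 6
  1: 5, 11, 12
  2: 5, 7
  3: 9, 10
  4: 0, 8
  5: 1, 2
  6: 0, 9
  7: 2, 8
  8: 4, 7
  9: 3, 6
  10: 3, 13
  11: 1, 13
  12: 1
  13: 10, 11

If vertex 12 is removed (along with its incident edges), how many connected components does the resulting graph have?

1

With 12 gone, the remaining components are: {0, 1, 2, 3, 4, 5, 6, 7, 8, 9, 10, 11, 13}.
That is 1 component.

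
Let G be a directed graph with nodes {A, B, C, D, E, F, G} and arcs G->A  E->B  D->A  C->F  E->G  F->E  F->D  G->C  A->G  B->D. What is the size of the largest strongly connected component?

7

{A, B, C, D, E, F, G} are all mutually reachable — one SCC of size 7.
The largest has 7 vertices.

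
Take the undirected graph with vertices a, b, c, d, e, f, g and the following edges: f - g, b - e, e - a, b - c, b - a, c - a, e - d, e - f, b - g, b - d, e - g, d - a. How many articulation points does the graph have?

0

Removing f, for instance, still leaves 1 component. No single vertex removal increases the component count — the graph has no articulation points.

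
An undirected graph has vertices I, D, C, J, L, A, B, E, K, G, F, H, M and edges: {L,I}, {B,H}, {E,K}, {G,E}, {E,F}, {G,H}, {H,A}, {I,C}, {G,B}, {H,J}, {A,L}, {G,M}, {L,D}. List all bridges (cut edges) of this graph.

The edges on the cycle G-B-H-G are not bridges since each lies on that cycle.
But removing I—C disconnects I from C; removing A—H disconnects A from H; removing M—G disconnects M from G; removing E—K disconnects E from K — these are bridges.
In total 10 edges are bridges.

A-H, A-L, C-I, D-L, E-F, E-G, E-K, G-M, H-J, I-L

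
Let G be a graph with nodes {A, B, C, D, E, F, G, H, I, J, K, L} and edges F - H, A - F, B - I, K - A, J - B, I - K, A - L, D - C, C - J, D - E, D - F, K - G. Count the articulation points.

Removing A increases the component count from 1 to 2, so A is a cut vertex.
Removing D increases the component count from 1 to 2, so D is a cut vertex.
Removing F increases the component count from 1 to 2, so F is a cut vertex.
Likewise K is a cut vertex.
By contrast removing C leaves 1 component; it is not a cut vertex. No other vertex is a cut vertex either.

4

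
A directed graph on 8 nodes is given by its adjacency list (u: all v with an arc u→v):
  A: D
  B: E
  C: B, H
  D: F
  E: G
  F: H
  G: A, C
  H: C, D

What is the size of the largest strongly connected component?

8

{A, B, C, D, E, F, G, H} are all mutually reachable — one SCC of size 8.
The largest has 8 vertices.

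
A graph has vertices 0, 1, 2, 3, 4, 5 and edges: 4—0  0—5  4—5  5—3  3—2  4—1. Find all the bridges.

The edges on the cycle 4-0-5-4 are not bridges since each lies on that cycle.
But removing 5—3 disconnects 5 from 3; removing 3—2 disconnects 3 from 2; removing 4—1 disconnects 4 from 1 — these are bridges.

1-4, 2-3, 3-5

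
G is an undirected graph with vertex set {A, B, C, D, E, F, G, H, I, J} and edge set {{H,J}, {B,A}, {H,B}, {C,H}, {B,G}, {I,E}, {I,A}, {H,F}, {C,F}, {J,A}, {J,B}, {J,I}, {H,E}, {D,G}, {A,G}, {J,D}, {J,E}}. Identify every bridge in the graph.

none

The edges on the cycle J-D-G-A-I-J are not bridges since each lies on that cycle.
Every edge lies on some cycle, so there are no bridges.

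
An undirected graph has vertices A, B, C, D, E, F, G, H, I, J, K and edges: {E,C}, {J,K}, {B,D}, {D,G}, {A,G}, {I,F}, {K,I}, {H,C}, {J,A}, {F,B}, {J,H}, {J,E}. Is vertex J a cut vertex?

Yes

Deleting J raises the number of components from 1 to 2, so J is a cut vertex.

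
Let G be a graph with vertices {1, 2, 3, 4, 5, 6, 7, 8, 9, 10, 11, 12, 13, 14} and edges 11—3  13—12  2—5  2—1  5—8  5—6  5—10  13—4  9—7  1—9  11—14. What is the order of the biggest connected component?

8

Starting from 4 we can reach 4, 12, 13. That is one component of size 3.
Starting from 3 we can reach 3, 11, 14. That is one component of size 3.
Starting from 1 we can reach 1, 2, 5, 6, 7, 8, 9, 10. That is one component of size 8.
The largest has 8 vertices.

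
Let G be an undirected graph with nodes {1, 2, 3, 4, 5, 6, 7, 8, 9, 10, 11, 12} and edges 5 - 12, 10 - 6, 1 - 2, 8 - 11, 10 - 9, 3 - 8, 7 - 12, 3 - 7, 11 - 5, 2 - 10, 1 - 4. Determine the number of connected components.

2

Starting from 3 we can reach 3, 5, 7, 8, 11, 12. That is one component of size 6.
Starting from 1 we can reach 1, 2, 4, 6, 9, 10. That is one component of size 6.
Total: 2 components.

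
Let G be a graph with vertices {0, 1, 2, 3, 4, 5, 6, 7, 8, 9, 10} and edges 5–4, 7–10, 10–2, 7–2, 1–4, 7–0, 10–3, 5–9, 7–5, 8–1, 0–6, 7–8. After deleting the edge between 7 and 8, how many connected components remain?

1

7 and 8 are still connected via 7-5-4-1-8, so the component count stays at 1.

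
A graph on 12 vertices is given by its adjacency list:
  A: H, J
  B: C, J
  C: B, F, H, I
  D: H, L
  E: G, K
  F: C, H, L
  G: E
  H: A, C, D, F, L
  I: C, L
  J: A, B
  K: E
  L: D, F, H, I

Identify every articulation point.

E

Removing E increases the component count from 2 to 3, so E is a cut vertex.
By contrast removing L leaves 2 components; it is not a cut vertex. No other vertex is a cut vertex either.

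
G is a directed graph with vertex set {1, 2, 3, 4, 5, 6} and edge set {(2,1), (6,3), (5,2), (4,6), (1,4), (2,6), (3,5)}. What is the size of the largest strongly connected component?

{1, 2, 3, 4, 5, 6} are all mutually reachable — one SCC of size 6.
The largest has 6 vertices.

6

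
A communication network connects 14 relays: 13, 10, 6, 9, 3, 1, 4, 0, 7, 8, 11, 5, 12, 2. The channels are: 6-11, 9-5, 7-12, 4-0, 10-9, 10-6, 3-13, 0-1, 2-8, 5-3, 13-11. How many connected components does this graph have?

Starting from 2 we can reach 2, 8. That is one component of size 2.
Starting from 7 we can reach 7, 12. That is one component of size 2.
Starting from 0 we can reach 0, 1, 4. That is one component of size 3.
Starting from 3 we can reach 3, 5, 6, 9, 10, 11, 13. That is one component of size 7.
Total: 4 components.

4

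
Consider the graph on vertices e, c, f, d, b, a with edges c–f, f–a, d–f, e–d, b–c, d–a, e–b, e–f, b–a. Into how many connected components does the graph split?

Starting from a we can reach a, b, c, d, e, f. That is one component of size 6.
Total: 1 component.

1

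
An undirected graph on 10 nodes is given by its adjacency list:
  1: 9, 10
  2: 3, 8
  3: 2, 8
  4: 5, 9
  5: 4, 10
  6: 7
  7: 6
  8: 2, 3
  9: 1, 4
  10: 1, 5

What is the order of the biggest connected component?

Starting from 6 we can reach 6, 7. That is one component of size 2.
Starting from 2 we can reach 2, 3, 8. That is one component of size 3.
Starting from 1 we can reach 1, 4, 5, 9, 10. That is one component of size 5.
The largest has 5 vertices.

5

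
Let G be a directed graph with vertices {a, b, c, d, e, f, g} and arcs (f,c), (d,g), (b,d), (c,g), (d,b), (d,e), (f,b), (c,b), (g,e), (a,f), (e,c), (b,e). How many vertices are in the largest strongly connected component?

{b, c, d, e, g} are all mutually reachable — one SCC of size 5.
{a} is an SCC by itself.
{f} is an SCC by itself.
The largest has 5 vertices.

5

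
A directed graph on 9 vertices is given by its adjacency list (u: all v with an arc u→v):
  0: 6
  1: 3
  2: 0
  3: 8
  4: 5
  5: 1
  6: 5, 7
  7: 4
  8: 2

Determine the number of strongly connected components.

1

{0, 1, 2, 3, 4, 5, 6, 7, 8} are all mutually reachable — one SCC of size 9.
That gives 1 strongly connected component.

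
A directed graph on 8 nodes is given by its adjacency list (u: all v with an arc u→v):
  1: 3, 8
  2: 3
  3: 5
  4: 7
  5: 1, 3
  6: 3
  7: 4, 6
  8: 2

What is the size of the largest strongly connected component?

5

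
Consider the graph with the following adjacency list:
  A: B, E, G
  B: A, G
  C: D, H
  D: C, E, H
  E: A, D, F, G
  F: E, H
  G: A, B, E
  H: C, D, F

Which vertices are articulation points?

Removing E increases the component count from 1 to 2, so E is a cut vertex.
By contrast removing A leaves 1 component; it is not a cut vertex. No other vertex is a cut vertex either.

E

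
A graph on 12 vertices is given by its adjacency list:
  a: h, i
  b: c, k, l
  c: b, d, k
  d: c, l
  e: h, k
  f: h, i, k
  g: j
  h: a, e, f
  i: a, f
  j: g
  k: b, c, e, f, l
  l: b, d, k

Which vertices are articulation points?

k

Removing k increases the component count from 2 to 3, so k is a cut vertex.
By contrast removing i leaves 2 components; it is not a cut vertex. No other vertex is a cut vertex either.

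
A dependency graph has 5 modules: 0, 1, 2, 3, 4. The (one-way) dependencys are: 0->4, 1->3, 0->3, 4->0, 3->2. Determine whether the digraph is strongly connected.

No

There is no directed path from 3 to 1, so the graph is not strongly connected.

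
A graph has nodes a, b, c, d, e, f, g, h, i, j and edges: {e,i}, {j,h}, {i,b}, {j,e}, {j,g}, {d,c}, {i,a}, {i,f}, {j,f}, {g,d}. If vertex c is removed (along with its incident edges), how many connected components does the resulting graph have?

With c gone, the remaining components are: {a, b, d, e, f, g, h, i, j}.
That is 1 component.

1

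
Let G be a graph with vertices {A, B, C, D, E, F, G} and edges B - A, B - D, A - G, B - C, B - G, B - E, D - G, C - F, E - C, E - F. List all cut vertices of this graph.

B

Removing B increases the component count from 1 to 2, so B is a cut vertex.
By contrast removing G leaves 1 component; it is not a cut vertex. No other vertex is a cut vertex either.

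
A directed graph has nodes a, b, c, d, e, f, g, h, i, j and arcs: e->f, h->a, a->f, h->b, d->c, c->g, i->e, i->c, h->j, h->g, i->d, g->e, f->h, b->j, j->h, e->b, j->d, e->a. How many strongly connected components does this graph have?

2

{a, b, c, d, e, f, g, h, j} are all mutually reachable — one SCC of size 9.
{i} is an SCC by itself.
That gives 2 strongly connected components.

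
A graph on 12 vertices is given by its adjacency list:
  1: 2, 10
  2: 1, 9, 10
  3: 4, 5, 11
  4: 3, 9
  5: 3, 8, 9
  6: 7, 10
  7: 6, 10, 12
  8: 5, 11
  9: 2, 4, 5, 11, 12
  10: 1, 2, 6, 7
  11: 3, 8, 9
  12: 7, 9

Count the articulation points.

1

Removing 9 increases the component count from 1 to 2, so 9 is a cut vertex.
By contrast removing 2 leaves 1 component; it is not a cut vertex. No other vertex is a cut vertex either.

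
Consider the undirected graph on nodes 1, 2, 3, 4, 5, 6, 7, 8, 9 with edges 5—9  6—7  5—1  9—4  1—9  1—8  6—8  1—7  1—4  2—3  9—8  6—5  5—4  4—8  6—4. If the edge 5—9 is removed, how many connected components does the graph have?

2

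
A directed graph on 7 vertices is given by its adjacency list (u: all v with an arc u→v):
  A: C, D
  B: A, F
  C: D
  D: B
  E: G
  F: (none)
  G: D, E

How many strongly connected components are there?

{A, B, C, D} are all mutually reachable — one SCC of size 4.
{E, G} are all mutually reachable — one SCC of size 2.
{F} is an SCC by itself.
That gives 3 strongly connected components.

3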